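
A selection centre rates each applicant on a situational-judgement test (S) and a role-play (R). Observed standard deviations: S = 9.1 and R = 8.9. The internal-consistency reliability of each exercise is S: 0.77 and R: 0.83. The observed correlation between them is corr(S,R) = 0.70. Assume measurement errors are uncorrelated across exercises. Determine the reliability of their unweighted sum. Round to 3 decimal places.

0.882

Var(S+R) = 9.1² + 8.9² + 2·[9.1·8.9·0.70] = 162.02 + 113.386 = 275.406.
With uncorrelated errors the cross-covariances are all true-score covariance, so they carry over unchanged; only the diagonal terms shrink to ρᵢσᵢ².
True-score variance = [9.1²·0.77 + 8.9²·0.83] + 113.386 = 129.508 + 113.386 = 242.894.
Reliability = 242.894 / 275.406 = 0.882.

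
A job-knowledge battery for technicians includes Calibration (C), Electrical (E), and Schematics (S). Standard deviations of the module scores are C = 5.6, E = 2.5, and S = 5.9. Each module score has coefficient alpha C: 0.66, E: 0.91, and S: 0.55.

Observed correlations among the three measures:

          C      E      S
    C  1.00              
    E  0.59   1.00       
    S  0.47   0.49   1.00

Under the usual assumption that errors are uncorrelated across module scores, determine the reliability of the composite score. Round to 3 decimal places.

0.800

Var(C+E+S) = 5.6² + 2.5² + 5.9² + 2·[5.6·2.5·0.59 + 5.6·5.9·0.47 + 2.5·5.9·0.49] = 72.42 + 62.0326 = 134.453.
With uncorrelated errors the cross-covariances are all true-score covariance, so they carry over unchanged; only the diagonal terms shrink to ρᵢσᵢ².
True-score variance = [5.6²·0.66 + 2.5²·0.91 + 5.9²·0.55] + 62.0326 = 45.5306 + 62.0326 = 107.563.
Reliability = 107.563 / 134.453 = 0.800.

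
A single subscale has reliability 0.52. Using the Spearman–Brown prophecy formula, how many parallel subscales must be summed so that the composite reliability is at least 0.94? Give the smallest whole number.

k ≥ ρ*(1−ρ₁)/(ρ₁(1−ρ*)) = 0.94·0.48 / (0.52·0.06) = 14.462.
Smallest integer k = 15.

15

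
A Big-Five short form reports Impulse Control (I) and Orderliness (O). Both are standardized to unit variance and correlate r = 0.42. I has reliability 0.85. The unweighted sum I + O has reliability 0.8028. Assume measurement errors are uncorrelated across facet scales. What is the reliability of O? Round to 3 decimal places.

0.590

Var(I+O) = 2 + 2·0.42 = 2.840.
True-score variance = ρ_I + ρ_O + 2·0.42, so 0.8028 = (0.85 + ρ_O + 0.84) / 2.840.
ρ_O = 0.8028·2.840 − 0.85 − 0.84 = 0.590.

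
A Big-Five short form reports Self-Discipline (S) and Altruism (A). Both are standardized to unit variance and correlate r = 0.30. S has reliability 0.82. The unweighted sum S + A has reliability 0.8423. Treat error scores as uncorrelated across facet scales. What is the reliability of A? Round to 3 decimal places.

Var(S+A) = 2 + 2·0.30 = 2.600.
True-score variance = ρ_S + ρ_A + 2·0.30, so 0.8423 = (0.82 + ρ_A + 0.60) / 2.600.
ρ_A = 0.8423·2.600 − 0.82 − 0.60 = 0.770.

0.770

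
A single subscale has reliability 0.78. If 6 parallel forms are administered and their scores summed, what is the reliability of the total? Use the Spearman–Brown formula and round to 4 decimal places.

0.9551

ρ_k = kρ / (1 + (k−1)ρ) = 6·0.78 / (1 + 5·0.78) = 4.680 / 4.900 = 0.9551.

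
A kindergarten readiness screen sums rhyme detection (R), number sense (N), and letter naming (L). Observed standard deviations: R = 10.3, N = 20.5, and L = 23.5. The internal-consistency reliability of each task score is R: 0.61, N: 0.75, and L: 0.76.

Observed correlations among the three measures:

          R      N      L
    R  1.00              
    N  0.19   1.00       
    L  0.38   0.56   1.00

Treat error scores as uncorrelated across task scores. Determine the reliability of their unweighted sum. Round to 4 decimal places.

0.8518

Var(R+N+L) = 10.3² + 20.5² + 23.5² + 2·[10.3·20.5·0.19 + 10.3·23.5·0.38 + 20.5·23.5·0.56] = 1078.59 + 803.755 = 1882.35.
With uncorrelated errors the cross-covariances are all true-score covariance, so they carry over unchanged; only the diagonal terms shrink to ρᵢσᵢ².
True-score variance = [10.3²·0.61 + 20.5²·0.75 + 23.5²·0.76] + 803.755 = 799.612 + 803.755 = 1603.37.
Reliability = 1603.37 / 1882.35 = 0.8518.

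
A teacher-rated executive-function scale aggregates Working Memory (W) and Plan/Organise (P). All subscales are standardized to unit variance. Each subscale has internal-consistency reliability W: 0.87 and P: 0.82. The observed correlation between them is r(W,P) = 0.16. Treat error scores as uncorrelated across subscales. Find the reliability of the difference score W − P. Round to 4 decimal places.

Var(W−P) = 1 + 1 − 2·0.16 = 2 − 0.32 = 1.68.
Under uncorrelated errors the observed covariances equal the true-score covariances, so only the own-variance terms attenuate.
True-score variance = [0.87 + 0.82] − 0.32 = 1.69 − 0.32 = 1.37.
Reliability = 1.37 / 1.68 = 0.8155.

0.8155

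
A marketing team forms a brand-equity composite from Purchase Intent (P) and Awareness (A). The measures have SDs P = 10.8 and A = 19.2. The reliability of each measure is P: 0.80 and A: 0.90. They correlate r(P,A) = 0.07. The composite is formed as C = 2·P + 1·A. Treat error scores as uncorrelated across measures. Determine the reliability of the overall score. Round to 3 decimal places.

Var(C) = 2²·10.8² + 19.2² + 2·[2·10.8·19.2·0.07] = 835.2 + 58.0608 = 893.261.
Under uncorrelated errors the observed covariances equal the true-score covariances, so only the own-variance terms attenuate.
True-score variance = [2²·10.8²·0.80 + 19.2²·0.90] + 58.0608 = 705.024 + 58.0608 = 763.085.
Reliability = 763.085 / 893.261 = 0.854.

0.854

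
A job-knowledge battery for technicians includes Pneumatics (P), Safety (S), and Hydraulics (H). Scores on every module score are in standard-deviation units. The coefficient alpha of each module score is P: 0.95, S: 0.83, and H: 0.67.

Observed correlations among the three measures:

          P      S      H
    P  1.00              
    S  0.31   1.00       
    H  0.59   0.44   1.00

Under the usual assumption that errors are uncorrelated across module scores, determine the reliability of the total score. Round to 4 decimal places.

0.9032

Var(P+S+H) = 3 + 2·[0.31 + 0.59 + 0.44] = 3 + 2.68 = 5.68.
With uncorrelated errors the cross-covariances are all true-score covariance, so they carry over unchanged; only the diagonal terms shrink to ρᵢσᵢ².
True-score variance = [0.95 + 0.83 + 0.67] + 2.68 = 2.45 + 2.68 = 5.13.
Reliability = 5.13 / 5.68 = 0.9032.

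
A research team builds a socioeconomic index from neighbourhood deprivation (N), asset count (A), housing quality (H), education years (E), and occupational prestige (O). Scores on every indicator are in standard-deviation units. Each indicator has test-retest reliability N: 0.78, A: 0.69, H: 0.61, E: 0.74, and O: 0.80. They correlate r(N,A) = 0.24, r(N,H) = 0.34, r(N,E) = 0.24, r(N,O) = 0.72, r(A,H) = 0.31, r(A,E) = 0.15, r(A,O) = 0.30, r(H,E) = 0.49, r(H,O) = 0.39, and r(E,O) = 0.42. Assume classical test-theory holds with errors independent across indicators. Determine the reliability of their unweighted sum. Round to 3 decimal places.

0.887

Var(N+A+H+E+O) = 5 + 2·[0.24 + 0.34 + 0.24 + 0.72 + 0.31 + 0.15 + 0.30 + 0.49 + 0.39 + 0.42] = 5 + 7.2 = 12.2.
Because errors are independent across components, Cov(Tᵢ,Tⱼ) = Cov(Xᵢ,Xⱼ); the off-diagonal part of the true-score variance is the same as above.
True-score variance = [0.78 + 0.69 + 0.61 + 0.74 + 0.80] + 7.2 = 3.62 + 7.2 = 10.82.
Reliability = 10.82 / 12.2 = 0.887.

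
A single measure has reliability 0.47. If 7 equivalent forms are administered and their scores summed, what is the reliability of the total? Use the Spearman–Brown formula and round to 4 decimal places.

0.8613

ρ_k = kρ / (1 + (k−1)ρ) = 7·0.47 / (1 + 6·0.47) = 3.290 / 3.820 = 0.8613.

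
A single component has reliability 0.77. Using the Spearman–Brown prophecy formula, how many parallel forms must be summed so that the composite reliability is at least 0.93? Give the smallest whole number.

k ≥ ρ*(1−ρ₁)/(ρ₁(1−ρ*)) = 0.93·0.23 / (0.77·0.07) = 3.968.
Smallest integer k = 4.

4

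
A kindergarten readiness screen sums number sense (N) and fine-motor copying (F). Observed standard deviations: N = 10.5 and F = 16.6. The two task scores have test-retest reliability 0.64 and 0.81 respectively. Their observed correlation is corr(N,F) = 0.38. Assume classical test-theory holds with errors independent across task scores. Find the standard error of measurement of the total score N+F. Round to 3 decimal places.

Var(total) = 385.81 + 132.468 = 518.278.
True-score variance = 293.764 + 132.468 = 426.232, so reliability = 0.8224.
Error variance = 518.278 − 426.232 = 92.0464; SEM = √92.0464 = 9.594.

9.594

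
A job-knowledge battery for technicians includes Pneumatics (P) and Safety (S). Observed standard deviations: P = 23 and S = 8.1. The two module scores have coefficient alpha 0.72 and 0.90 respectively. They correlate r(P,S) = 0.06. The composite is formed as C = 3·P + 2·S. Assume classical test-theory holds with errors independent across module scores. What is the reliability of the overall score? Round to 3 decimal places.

Var(C) = 3²·23² + 2²·8.1² + 2·[6·23·8.1·0.06] = 5023.44 + 134.136 = 5157.58.
Because errors are independent across components, Cov(Tᵢ,Tⱼ) = Cov(Xᵢ,Xⱼ); the off-diagonal part of the true-score variance is the same as above.
True-score variance = [3²·23²·0.72 + 2²·8.1²·0.90] + 134.136 = 3664.12 + 134.136 = 3798.25.
Reliability = 3798.25 / 5157.58 = 0.736.

0.736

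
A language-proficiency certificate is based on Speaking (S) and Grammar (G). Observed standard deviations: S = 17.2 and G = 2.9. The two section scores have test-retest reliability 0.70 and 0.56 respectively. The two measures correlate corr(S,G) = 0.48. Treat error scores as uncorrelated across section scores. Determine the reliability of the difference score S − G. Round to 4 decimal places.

Var(S−G) = 17.2² + 2.9² − 2·17.2·2.9·0.48 = 304.25 − 47.8848 = 256.365.
With uncorrelated errors the cross-covariances are all true-score covariance, so they carry over unchanged; only the diagonal terms shrink to ρᵢσᵢ².
True-score variance = [17.2²·0.70 + 2.9²·0.56] − 47.8848 = 211.798 − 47.8848 = 163.913.
Reliability = 163.913 / 256.365 = 0.6394.

0.6394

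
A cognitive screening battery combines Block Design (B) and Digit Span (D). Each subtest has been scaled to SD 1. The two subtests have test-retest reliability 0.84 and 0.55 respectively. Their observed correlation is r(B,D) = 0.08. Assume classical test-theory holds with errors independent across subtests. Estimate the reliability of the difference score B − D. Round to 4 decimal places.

Var(B−D) = 1 + 1 − 2·0.08 = 2 − 0.16 = 1.84.
With uncorrelated errors the cross-covariances are all true-score covariance, so they carry over unchanged; only the diagonal terms shrink to ρᵢσᵢ².
True-score variance = [0.84 + 0.55] − 0.16 = 1.39 − 0.16 = 1.23.
Reliability = 1.23 / 1.84 = 0.6685.

0.6685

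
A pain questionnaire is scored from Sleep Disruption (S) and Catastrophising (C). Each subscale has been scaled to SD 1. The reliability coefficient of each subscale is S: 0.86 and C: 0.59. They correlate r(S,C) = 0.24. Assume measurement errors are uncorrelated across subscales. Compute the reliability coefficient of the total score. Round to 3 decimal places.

Var(S+C) = 2 + 2·[0.24] = 2 + 0.48 = 2.48.
With uncorrelated errors the cross-covariances are all true-score covariance, so they carry over unchanged; only the diagonal terms shrink to ρᵢσᵢ².
True-score variance = [0.86 + 0.59] + 0.48 = 1.45 + 0.48 = 1.93.
Reliability = 1.93 / 2.48 = 0.778.

0.778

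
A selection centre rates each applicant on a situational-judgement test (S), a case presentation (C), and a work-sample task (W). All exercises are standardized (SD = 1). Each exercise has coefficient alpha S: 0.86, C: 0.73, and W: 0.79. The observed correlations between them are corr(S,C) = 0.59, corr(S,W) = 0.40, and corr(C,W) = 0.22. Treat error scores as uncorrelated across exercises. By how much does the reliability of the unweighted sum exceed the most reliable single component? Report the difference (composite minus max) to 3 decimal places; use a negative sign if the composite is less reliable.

Var(sum) = 3 + 2.42 = 5.42; true-score variance = 2.38 + 2.42 = 4.8; composite reliability = 0.8856.
Max component reliability = 0.8600.
Difference = 0.8856 − 0.8600 = 0.026.

0.026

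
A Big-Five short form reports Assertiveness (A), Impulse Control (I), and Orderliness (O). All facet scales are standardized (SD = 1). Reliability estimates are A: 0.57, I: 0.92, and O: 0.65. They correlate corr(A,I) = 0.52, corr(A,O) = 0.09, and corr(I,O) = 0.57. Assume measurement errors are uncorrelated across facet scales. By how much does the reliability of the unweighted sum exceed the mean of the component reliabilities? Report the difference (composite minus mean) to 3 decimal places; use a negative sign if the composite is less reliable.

0.126

Var(sum) = 3 + 2.36 = 5.36; true-score variance = 2.14 + 2.36 = 4.5; composite reliability = 0.8396.
Mean component reliability = 0.7133.
Difference = 0.8396 − 0.7133 = 0.126.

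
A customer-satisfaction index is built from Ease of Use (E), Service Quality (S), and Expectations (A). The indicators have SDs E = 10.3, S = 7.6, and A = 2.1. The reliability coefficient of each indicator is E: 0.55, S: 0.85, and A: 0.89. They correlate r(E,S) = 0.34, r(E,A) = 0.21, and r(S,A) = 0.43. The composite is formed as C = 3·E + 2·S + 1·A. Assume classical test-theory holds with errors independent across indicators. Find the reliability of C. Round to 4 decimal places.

Var(C) = 3²·10.3² + 2²·7.6² + 2.1² + 2·[6·10.3·7.6·0.34 + 3·10.3·2.1·0.21 + 2·7.6·2.1·0.43] = 1190.26 + 374.087 = 1564.35.
Because errors are independent across components, Cov(Tᵢ,Tⱼ) = Cov(Xᵢ,Xⱼ); the off-diagonal part of the true-score variance is the same as above.
True-score variance = [3²·10.3²·0.55 + 2²·7.6²·0.85 + 2.1²·0.89] + 374.087 = 725.454 + 374.087 = 1099.54.
Reliability = 1099.54 / 1564.35 = 0.7029.

0.7029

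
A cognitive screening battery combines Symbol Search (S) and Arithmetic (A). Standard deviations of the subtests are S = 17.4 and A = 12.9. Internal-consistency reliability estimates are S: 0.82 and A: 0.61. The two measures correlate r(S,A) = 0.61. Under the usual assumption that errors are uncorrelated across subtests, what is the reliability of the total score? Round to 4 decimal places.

Var(S+A) = 17.4² + 12.9² + 2·[17.4·12.9·0.61] = 469.17 + 273.841 = 743.011.
Under uncorrelated errors the observed covariances equal the true-score covariances, so only the own-variance terms attenuate.
True-score variance = [17.4²·0.82 + 12.9²·0.61] + 273.841 = 349.773 + 273.841 = 623.614.
Reliability = 623.614 / 743.011 = 0.8393.

0.8393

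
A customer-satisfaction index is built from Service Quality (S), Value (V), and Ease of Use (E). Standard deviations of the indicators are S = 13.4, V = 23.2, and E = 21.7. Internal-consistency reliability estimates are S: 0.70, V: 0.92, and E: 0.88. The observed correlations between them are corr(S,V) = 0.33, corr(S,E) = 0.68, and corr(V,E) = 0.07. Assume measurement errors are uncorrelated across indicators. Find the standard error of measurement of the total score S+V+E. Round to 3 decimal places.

Var(total) = 1188.69 + 671.123 = 1859.81.
True-score variance = 1035.26 + 671.123 = 1706.38, so reliability = 0.9175.
Error variance = 1859.81 − 1706.38 = 153.434; SEM = √153.434 = 12.387.

12.387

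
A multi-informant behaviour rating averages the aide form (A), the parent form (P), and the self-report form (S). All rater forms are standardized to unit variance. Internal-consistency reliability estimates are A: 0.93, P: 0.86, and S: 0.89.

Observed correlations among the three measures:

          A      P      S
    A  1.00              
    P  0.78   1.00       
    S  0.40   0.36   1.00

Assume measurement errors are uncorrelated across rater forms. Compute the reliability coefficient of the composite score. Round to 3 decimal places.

Var(A+P+S) = 3 + 2·[0.78 + 0.40 + 0.36] = 3 + 3.08 = 6.08.
With uncorrelated errors the cross-covariances are all true-score covariance, so they carry over unchanged; only the diagonal terms shrink to ρᵢσᵢ².
True-score variance = [0.93 + 0.86 + 0.89] + 3.08 = 2.68 + 3.08 = 5.76.
Reliability = 5.76 / 6.08 = 0.947.

0.947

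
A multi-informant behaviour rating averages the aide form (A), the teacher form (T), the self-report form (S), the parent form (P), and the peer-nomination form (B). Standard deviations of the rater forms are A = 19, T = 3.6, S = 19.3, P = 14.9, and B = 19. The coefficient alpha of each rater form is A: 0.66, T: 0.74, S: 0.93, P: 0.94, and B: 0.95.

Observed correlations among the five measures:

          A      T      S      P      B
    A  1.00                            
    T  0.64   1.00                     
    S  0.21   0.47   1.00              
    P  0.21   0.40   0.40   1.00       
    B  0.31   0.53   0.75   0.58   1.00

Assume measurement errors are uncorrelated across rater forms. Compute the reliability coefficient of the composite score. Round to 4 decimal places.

0.9427

Var(A+T+S+P+B) = 19² + 3.6² + 19.3² + 14.9² + 19² + 2·[19·3.6·0.64 + 19·19.3·0.21 + 19·14.9·0.21 + 19·19·0.31 + 3.6·19.3·0.47 + 3.6·14.9·0.40 + 3.6·19·0.53 + 19.3·14.9·0.40 + 19.3·19·0.75 + 14.9·19·0.58] = 1329.46 + 1873.52 = 3202.98.
Because errors are independent across components, Cov(Tᵢ,Tⱼ) = Cov(Xᵢ,Xⱼ); the off-diagonal part of the true-score variance is the same as above.
True-score variance = [19²·0.66 + 3.6²·0.74 + 19.3²·0.93 + 14.9²·0.94 + 19²·0.95] + 1873.52 = 1145.91 + 1873.52 = 3019.42.
Reliability = 3019.42 / 3202.98 = 0.9427.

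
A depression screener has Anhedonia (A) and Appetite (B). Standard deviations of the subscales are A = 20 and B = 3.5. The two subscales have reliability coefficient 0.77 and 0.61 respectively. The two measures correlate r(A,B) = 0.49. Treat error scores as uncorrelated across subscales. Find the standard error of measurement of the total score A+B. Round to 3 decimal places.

Var(total) = 412.25 + 68.6 = 480.85.
True-score variance = 315.473 + 68.6 = 384.072, so reliability = 0.7987.
Error variance = 480.85 − 384.072 = 96.7775; SEM = √96.7775 = 9.838.

9.838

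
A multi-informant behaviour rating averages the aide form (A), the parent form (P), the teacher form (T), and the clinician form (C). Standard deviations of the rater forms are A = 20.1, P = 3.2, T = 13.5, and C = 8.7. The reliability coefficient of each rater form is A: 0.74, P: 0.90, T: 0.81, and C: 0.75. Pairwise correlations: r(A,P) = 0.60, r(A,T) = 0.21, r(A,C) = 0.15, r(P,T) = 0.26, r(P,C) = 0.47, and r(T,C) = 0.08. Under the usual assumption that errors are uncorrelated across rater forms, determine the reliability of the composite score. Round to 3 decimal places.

0.838

Var(A+P+T+C) = 20.1² + 3.2² + 13.5² + 8.7² + 2·[20.1·3.2·0.60 + 20.1·13.5·0.21 + 20.1·8.7·0.15 + 3.2·13.5·0.26 + 3.2·8.7·0.47 + 13.5·8.7·0.08] = 672.19 + 311.038 = 983.228.
Because errors are independent across components, Cov(Tᵢ,Tⱼ) = Cov(Xᵢ,Xⱼ); the off-diagonal part of the true-score variance is the same as above.
True-score variance = [20.1²·0.74 + 3.2²·0.90 + 13.5²·0.81 + 8.7²·0.75] + 311.038 = 512.573 + 311.038 = 823.611.
Reliability = 823.611 / 983.228 = 0.838.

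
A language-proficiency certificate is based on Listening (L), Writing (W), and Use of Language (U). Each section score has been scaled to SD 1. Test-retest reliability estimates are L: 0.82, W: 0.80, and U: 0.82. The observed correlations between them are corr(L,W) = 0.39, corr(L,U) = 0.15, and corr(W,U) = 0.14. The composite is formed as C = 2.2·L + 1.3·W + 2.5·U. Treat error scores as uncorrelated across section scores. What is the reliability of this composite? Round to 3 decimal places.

0.867

Var(C) = 2.2² + 1.3² + 2.5² + 2·[2.86·0.39 + 5.5·0.15 + 3.25·0.14] = 12.78 + 4.7908 = 17.5708.
Because errors are independent across components, Cov(Tᵢ,Tⱼ) = Cov(Xᵢ,Xⱼ); the off-diagonal part of the true-score variance is the same as above.
True-score variance = [2.2²·0.82 + 1.3²·0.80 + 2.5²·0.82] + 4.7908 = 10.4458 + 4.7908 = 15.2366.
Reliability = 15.2366 / 17.5708 = 0.867.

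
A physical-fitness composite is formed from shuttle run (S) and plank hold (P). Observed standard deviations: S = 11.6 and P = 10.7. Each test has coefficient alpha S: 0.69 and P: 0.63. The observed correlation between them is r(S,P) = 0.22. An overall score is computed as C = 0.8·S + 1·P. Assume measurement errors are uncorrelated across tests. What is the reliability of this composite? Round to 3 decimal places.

0.717

Var(C) = 0.8²·11.6² + 10.7² + 2·[0.8·11.6·10.7·0.22] = 200.608 + 43.6902 = 244.299.
Because errors are independent across components, Cov(Tᵢ,Tⱼ) = Cov(Xᵢ,Xⱼ); the off-diagonal part of the true-score variance is the same as above.
True-score variance = [0.8²·11.6²·0.69 + 10.7²·0.63] + 43.6902 = 131.55 + 43.6902 = 175.241.
Reliability = 175.241 / 244.299 = 0.717.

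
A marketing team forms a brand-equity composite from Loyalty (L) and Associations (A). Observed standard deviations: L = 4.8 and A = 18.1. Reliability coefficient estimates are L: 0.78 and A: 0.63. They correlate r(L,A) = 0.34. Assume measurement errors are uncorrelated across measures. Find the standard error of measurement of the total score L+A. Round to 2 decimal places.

Var(total) = 350.65 + 59.0784 = 409.728.
True-score variance = 224.366 + 59.0784 = 283.444, so reliability = 0.6918.
Error variance = 409.728 − 283.444 = 126.285; SEM = √126.285 = 11.24.

11.24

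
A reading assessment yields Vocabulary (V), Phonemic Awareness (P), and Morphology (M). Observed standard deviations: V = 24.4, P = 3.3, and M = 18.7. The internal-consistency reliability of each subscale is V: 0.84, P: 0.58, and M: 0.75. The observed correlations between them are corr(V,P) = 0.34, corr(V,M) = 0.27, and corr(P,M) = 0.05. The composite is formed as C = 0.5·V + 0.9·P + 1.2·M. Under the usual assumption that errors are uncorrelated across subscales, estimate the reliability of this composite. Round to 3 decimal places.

Var(C) = 0.5²·24.4² + 0.9²·3.3² + 1.2²·18.7² + 2·[0.45·24.4·3.3·0.34 + 0.6·24.4·18.7·0.27 + 1.08·3.3·18.7·0.05] = 661.214 + 179.139 = 840.353.
With uncorrelated errors the cross-covariances are all true-score covariance, so they carry over unchanged; only the diagonal terms shrink to ρᵢσᵢ².
True-score variance = [0.5²·24.4²·0.84 + 0.9²·3.3²·0.58 + 1.2²·18.7²·0.75] + 179.139 = 507.807 + 179.139 = 686.945.
Reliability = 686.945 / 840.353 = 0.817.

0.817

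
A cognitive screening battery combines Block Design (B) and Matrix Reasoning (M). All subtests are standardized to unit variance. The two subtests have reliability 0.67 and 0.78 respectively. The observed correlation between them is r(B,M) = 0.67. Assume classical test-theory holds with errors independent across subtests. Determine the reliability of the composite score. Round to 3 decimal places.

0.835

Var(B+M) = 2 + 2·[0.67] = 2 + 1.34 = 3.34.
Because errors are independent across components, Cov(Tᵢ,Tⱼ) = Cov(Xᵢ,Xⱼ); the off-diagonal part of the true-score variance is the same as above.
True-score variance = [0.67 + 0.78] + 1.34 = 1.45 + 1.34 = 2.79.
Reliability = 2.79 / 3.34 = 0.835.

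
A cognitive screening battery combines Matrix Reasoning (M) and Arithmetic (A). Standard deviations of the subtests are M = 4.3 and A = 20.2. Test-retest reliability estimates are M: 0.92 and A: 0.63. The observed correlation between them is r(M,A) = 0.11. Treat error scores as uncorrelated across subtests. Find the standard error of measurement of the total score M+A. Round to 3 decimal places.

12.347

Var(total) = 426.53 + 19.1092 = 445.639.
True-score variance = 274.076 + 19.1092 = 293.185, so reliability = 0.6579.
Error variance = 445.639 − 293.185 = 152.454; SEM = √152.454 = 12.347.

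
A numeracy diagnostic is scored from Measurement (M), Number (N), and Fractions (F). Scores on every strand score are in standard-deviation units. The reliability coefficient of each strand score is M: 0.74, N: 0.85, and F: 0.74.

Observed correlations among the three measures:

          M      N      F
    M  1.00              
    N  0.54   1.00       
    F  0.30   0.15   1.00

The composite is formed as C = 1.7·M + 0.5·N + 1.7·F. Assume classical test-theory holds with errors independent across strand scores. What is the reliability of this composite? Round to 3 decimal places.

0.828

Var(C) = 1.7² + 0.5² + 1.7² + 2·[0.85·0.54 + 2.89·0.30 + 0.85·0.15] = 6.03 + 2.907 = 8.937.
Because errors are independent across components, Cov(Tᵢ,Tⱼ) = Cov(Xᵢ,Xⱼ); the off-diagonal part of the true-score variance is the same as above.
True-score variance = [1.7²·0.74 + 0.5²·0.85 + 1.7²·0.74] + 2.907 = 4.4897 + 2.907 = 7.3967.
Reliability = 7.3967 / 8.937 = 0.828.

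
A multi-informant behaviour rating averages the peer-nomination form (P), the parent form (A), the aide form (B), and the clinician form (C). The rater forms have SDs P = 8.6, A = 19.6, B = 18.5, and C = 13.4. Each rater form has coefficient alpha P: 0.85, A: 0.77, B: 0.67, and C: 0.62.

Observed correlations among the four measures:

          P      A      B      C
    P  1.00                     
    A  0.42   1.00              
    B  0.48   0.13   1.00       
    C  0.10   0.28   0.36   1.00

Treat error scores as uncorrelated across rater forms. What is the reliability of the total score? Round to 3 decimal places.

Var(P+A+B+C) = 8.6² + 19.6² + 18.5² + 13.4² + 2·[8.6·19.6·0.42 + 8.6·18.5·0.48 + 8.6·13.4·0.10 + 19.6·18.5·0.13 + 19.6·13.4·0.28 + 18.5·13.4·0.36] = 979.93 + 737.217 = 1717.15.
Under uncorrelated errors the observed covariances equal the true-score covariances, so only the own-variance terms attenuate.
True-score variance = [8.6²·0.85 + 19.6²·0.77 + 18.5²·0.67 + 13.4²·0.62] + 737.217 = 699.304 + 737.217 = 1436.52.
Reliability = 1436.52 / 1717.15 = 0.837.

0.837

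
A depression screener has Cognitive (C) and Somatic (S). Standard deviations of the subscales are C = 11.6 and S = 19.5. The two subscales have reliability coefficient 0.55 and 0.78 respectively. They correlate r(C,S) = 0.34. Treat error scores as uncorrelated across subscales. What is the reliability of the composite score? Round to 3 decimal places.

0.784

Var(C+S) = 11.6² + 19.5² + 2·[11.6·19.5·0.34] = 514.81 + 153.816 = 668.626.
Under uncorrelated errors the observed covariances equal the true-score covariances, so only the own-variance terms attenuate.
True-score variance = [11.6²·0.55 + 19.5²·0.78] + 153.816 = 370.603 + 153.816 = 524.419.
Reliability = 524.419 / 668.626 = 0.784.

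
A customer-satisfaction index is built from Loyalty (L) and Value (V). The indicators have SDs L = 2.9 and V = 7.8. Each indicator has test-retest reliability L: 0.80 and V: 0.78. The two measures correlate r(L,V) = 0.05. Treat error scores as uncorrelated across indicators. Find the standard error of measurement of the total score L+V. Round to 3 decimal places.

3.882

Var(total) = 69.25 + 2.262 = 71.512.
True-score variance = 54.1832 + 2.262 = 56.4452, so reliability = 0.7893.
Error variance = 71.512 − 56.4452 = 15.0668; SEM = √15.0668 = 3.882.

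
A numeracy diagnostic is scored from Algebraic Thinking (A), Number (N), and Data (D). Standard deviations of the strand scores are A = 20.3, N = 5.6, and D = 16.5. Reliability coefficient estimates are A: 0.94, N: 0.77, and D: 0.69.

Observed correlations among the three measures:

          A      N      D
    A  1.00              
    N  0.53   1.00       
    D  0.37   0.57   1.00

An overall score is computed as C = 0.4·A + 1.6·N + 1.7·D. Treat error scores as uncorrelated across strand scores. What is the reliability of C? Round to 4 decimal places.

Var(C) = 0.4²·20.3² + 1.6²·5.6² + 1.7²·16.5² + 2·[0.64·20.3·5.6·0.53 + 0.68·20.3·16.5·0.37 + 2.72·5.6·16.5·0.57] = 933.018 + 532.181 = 1465.2.
With uncorrelated errors the cross-covariances are all true-score covariance, so they carry over unchanged; only the diagonal terms shrink to ρᵢσᵢ².
True-score variance = [0.4²·20.3²·0.94 + 1.6²·5.6²·0.77 + 1.7²·16.5²·0.69] + 532.181 = 666.689 + 532.181 = 1198.87.
Reliability = 1198.87 / 1465.2 = 0.8182.

0.8182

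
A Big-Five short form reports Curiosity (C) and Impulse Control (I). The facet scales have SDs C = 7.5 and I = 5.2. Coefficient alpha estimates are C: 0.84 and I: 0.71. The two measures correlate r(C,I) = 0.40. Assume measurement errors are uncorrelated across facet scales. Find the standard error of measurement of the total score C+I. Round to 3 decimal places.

4.104

Var(total) = 83.29 + 31.2 = 114.49.
True-score variance = 66.4484 + 31.2 = 97.6484, so reliability = 0.8529.
Error variance = 114.49 − 97.6484 = 16.8416; SEM = √16.8416 = 4.104.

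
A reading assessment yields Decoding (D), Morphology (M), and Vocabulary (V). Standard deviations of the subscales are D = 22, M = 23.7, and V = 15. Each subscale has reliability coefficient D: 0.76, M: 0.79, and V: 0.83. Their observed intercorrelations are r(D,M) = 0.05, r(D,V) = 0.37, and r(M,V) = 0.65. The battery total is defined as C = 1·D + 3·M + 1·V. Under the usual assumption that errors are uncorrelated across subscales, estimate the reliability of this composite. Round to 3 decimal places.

Var(C) = 22² + 3²·23.7² + 15² + 2·[3·22·23.7·0.05 + 22·15·0.37 + 3·23.7·15·0.65] = 5764.21 + 1787.07 = 7551.28.
Under uncorrelated errors the observed covariances equal the true-score covariances, so only the own-variance terms attenuate.
True-score variance = [22²·0.76 + 3²·23.7²·0.79 + 15²·0.83] + 1787.07 = 4548.21 + 1787.07 = 6335.28.
Reliability = 6335.28 / 7551.28 = 0.839.

0.839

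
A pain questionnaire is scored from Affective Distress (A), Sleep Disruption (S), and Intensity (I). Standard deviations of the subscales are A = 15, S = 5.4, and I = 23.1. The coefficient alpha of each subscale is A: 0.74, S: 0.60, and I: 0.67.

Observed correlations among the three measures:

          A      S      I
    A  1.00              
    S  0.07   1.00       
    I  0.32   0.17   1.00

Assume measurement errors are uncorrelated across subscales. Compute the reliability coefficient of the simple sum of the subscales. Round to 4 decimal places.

Var(A+S+I) = 15² + 5.4² + 23.1² + 2·[15·5.4·0.07 + 15·23.1·0.32 + 5.4·23.1·0.17] = 787.77 + 275.512 = 1063.28.
Under uncorrelated errors the observed covariances equal the true-score covariances, so only the own-variance terms attenuate.
True-score variance = [15²·0.74 + 5.4²·0.60 + 23.1²·0.67] + 275.512 = 541.515 + 275.512 = 817.026.
Reliability = 817.026 / 1063.28 = 0.7684.

0.7684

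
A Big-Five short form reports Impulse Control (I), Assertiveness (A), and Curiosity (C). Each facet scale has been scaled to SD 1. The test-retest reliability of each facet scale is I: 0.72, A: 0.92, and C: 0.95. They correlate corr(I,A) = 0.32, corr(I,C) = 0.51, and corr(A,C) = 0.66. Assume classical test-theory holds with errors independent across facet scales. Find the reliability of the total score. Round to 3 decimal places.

0.931

Var(I+A+C) = 3 + 2·[0.32 + 0.51 + 0.66] = 3 + 2.98 = 5.98.
Because errors are independent across components, Cov(Tᵢ,Tⱼ) = Cov(Xᵢ,Xⱼ); the off-diagonal part of the true-score variance is the same as above.
True-score variance = [0.72 + 0.92 + 0.95] + 2.98 = 2.59 + 2.98 = 5.57.
Reliability = 5.57 / 5.98 = 0.931.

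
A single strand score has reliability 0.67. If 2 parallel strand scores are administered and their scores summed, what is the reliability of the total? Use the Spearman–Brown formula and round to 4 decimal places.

0.8024

ρ_k = kρ / (1 + (k−1)ρ) = 2·0.67 / (1 + 1·0.67) = 1.340 / 1.670 = 0.8024.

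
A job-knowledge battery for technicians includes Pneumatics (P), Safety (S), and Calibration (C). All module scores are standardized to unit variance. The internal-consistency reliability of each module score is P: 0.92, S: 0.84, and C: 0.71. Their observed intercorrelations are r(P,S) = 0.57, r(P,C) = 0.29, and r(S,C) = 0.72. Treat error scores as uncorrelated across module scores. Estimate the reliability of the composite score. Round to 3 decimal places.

Var(P+S+C) = 3 + 2·[0.57 + 0.29 + 0.72] = 3 + 3.16 = 6.16.
Because errors are independent across components, Cov(Tᵢ,Tⱼ) = Cov(Xᵢ,Xⱼ); the off-diagonal part of the true-score variance is the same as above.
True-score variance = [0.92 + 0.84 + 0.71] + 3.16 = 2.47 + 3.16 = 5.63.
Reliability = 5.63 / 6.16 = 0.914.

0.914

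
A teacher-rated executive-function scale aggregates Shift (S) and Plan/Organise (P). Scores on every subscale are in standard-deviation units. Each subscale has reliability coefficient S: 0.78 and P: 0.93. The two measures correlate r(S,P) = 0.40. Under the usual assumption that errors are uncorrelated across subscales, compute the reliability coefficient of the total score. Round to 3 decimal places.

Var(S+P) = 2 + 2·[0.40] = 2 + 0.8 = 2.8.
With uncorrelated errors the cross-covariances are all true-score covariance, so they carry over unchanged; only the diagonal terms shrink to ρᵢσᵢ².
True-score variance = [0.78 + 0.93] + 0.8 = 1.71 + 0.8 = 2.51.
Reliability = 2.51 / 2.8 = 0.896.

0.896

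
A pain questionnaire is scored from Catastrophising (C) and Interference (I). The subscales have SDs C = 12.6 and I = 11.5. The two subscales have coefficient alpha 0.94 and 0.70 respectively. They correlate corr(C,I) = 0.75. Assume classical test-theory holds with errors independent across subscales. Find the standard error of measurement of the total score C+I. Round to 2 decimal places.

7.01

Var(total) = 291.01 + 217.35 = 508.36.
True-score variance = 241.809 + 217.35 = 459.159, so reliability = 0.9032.
Error variance = 508.36 − 459.159 = 49.2006; SEM = √49.2006 = 7.01.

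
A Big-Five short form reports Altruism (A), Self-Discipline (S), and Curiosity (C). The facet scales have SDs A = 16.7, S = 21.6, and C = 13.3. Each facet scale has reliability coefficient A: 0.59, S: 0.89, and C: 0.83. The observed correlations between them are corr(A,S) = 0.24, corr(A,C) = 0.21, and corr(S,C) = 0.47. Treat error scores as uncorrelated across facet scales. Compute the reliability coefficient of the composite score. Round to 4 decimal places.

Var(A+S+C) = 16.7² + 21.6² + 13.3² + 2·[16.7·21.6·0.24 + 16.7·13.3·0.21 + 21.6·13.3·0.47] = 922.34 + 536.475 = 1458.82.
Under uncorrelated errors the observed covariances equal the true-score covariances, so only the own-variance terms attenuate.
True-score variance = [16.7²·0.59 + 21.6²·0.89 + 13.3²·0.83] + 536.475 = 726.602 + 536.475 = 1263.08.
Reliability = 1263.08 / 1458.82 = 0.8658.

0.8658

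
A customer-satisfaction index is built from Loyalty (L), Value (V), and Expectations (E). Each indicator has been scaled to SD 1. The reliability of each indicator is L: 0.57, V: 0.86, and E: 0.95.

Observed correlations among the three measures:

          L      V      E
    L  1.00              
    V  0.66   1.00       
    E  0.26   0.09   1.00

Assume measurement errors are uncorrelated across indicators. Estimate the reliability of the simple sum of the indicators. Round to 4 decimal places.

Var(L+V+E) = 3 + 2·[0.66 + 0.26 + 0.09] = 3 + 2.02 = 5.02.
With uncorrelated errors the cross-covariances are all true-score covariance, so they carry over unchanged; only the diagonal terms shrink to ρᵢσᵢ².
True-score variance = [0.57 + 0.86 + 0.95] + 2.02 = 2.38 + 2.02 = 4.4.
Reliability = 4.4 / 5.02 = 0.8765.

0.8765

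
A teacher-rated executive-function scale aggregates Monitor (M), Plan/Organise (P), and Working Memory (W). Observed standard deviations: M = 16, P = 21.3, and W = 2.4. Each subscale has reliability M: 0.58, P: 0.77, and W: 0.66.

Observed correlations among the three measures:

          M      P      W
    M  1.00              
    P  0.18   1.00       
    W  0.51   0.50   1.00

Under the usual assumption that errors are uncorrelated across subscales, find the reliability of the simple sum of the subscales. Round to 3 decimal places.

Var(M+P+W) = 16² + 21.3² + 2.4² + 2·[16·21.3·0.18 + 16·2.4·0.51 + 21.3·2.4·0.50] = 715.45 + 212.976 = 928.426.
With uncorrelated errors the cross-covariances are all true-score covariance, so they carry over unchanged; only the diagonal terms shrink to ρᵢσᵢ².
True-score variance = [16²·0.58 + 21.3²·0.77 + 2.4²·0.66] + 212.976 = 501.623 + 212.976 = 714.599.
Reliability = 714.599 / 928.426 = 0.770.

0.770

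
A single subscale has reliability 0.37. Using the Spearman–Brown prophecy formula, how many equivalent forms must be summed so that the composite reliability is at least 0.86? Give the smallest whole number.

11

k ≥ ρ*(1−ρ₁)/(ρ₁(1−ρ*)) = 0.86·0.63 / (0.37·0.14) = 10.459.
Smallest integer k = 11.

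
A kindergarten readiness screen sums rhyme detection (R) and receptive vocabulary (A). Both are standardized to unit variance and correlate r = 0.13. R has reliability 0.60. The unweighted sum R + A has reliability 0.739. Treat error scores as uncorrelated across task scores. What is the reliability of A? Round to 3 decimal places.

0.810

Var(R+A) = 2 + 2·0.13 = 2.260.
True-score variance = ρ_R + ρ_A + 2·0.13, so 0.739 = (0.60 + ρ_A + 0.26) / 2.260.
ρ_A = 0.739·2.260 − 0.60 − 0.26 = 0.810.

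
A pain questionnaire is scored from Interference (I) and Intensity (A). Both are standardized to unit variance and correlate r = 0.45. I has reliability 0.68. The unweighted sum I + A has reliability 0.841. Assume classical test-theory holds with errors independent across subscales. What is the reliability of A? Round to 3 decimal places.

Var(I+A) = 2 + 2·0.45 = 2.900.
True-score variance = ρ_I + ρ_A + 2·0.45, so 0.841 = (0.68 + ρ_A + 0.90) / 2.900.
ρ_A = 0.841·2.900 − 0.68 − 0.90 = 0.859.

0.859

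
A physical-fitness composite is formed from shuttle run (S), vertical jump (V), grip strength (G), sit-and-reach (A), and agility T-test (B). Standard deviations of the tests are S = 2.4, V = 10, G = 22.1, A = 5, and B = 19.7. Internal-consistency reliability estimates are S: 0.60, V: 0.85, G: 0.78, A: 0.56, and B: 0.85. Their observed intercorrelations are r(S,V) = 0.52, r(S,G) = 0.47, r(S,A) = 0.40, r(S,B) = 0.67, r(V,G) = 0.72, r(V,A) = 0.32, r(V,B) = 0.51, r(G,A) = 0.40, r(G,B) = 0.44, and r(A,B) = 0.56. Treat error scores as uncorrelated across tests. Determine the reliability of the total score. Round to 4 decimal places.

Var(S+V+G+A+B) = 2.4² + 10² + 22.1² + 5² + 19.7² + 2·[2.4·10·0.52 + 2.4·22.1·0.47 + 2.4·5·0.40 + 2.4·19.7·0.67 + 10·22.1·0.72 + 10·5·0.32 + 10·19.7·0.51 + 22.1·5·0.40 + 22.1·19.7·0.44 + 5·19.7·0.56] = 1007.26 + 1280.8 = 2288.06.
With uncorrelated errors the cross-covariances are all true-score covariance, so they carry over unchanged; only the diagonal terms shrink to ρᵢσᵢ².
True-score variance = [2.4²·0.60 + 10²·0.85 + 22.1²·0.78 + 5²·0.56 + 19.7²·0.85] + 1280.8 = 813.292 + 1280.8 = 2094.09.
Reliability = 2094.09 / 2288.06 = 0.9152.

0.9152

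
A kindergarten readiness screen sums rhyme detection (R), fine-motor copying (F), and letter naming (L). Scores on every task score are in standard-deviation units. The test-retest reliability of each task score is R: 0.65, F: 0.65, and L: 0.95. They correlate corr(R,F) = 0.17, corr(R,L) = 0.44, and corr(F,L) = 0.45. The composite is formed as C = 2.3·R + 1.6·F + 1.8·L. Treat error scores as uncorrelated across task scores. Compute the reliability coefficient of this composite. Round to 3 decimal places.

Var(C) = 2.3² + 1.6² + 1.8² + 2·[3.68·0.17 + 4.14·0.44 + 2.88·0.45] = 11.09 + 7.4864 = 18.5764.
Under uncorrelated errors the observed covariances equal the true-score covariances, so only the own-variance terms attenuate.
True-score variance = [2.3²·0.65 + 1.6²·0.65 + 1.8²·0.95] + 7.4864 = 8.1805 + 7.4864 = 15.6669.
Reliability = 15.6669 / 18.5764 = 0.843.

0.843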